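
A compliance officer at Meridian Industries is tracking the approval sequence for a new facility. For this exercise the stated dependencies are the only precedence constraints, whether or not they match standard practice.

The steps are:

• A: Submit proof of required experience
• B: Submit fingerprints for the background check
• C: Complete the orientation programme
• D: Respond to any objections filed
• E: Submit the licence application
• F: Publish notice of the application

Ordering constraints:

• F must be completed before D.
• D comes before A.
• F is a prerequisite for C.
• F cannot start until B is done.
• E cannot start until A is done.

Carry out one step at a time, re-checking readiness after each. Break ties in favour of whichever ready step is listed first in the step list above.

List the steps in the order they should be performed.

B is the only step with nothing outstanding, so it goes first.
F needed B, now all done → F.
Ready: C and D. C is listed earlier → C.
That leaves D as the only ready step → D.
A needed D, now all done → A.
Next only E has its prerequisites met → E.

B, F, C, D, A, E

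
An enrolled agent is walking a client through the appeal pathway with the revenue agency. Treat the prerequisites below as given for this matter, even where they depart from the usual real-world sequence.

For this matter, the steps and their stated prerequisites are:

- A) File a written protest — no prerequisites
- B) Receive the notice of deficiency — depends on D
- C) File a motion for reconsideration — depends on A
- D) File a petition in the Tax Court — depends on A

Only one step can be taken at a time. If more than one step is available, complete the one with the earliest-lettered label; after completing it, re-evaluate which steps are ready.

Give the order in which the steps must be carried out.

Only A has no prerequisites, so it is first.
Now C and D have their prerequisites met. C has the earlier label, so C next.
D needed A, now all done → D.
B needed D, now all done → B.

A, C, D, B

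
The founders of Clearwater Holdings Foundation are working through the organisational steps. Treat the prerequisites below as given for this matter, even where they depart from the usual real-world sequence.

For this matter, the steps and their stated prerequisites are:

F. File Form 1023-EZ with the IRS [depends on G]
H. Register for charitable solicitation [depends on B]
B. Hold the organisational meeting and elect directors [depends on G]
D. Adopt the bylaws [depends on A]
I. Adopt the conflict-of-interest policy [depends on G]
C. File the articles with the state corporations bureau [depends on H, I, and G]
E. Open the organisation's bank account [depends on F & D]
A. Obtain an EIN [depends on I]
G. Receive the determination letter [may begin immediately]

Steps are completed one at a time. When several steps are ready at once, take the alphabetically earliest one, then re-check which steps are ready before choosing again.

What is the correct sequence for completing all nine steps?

G, B, F, H, I, A, C, D, E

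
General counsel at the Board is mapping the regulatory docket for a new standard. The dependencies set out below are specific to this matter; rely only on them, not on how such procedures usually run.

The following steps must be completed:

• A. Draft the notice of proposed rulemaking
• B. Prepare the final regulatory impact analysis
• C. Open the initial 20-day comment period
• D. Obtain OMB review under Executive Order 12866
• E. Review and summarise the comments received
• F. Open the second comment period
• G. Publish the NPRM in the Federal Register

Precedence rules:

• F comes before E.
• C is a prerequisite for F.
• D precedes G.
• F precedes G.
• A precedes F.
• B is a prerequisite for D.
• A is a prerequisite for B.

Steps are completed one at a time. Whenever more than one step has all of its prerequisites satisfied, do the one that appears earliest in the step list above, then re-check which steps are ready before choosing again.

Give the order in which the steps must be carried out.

A, B, C, D, F, E, G

A and C have no prerequisites; A is listed earlier, so A is first.
Now B and C have their prerequisites met. B is listed earlier, so B next.
Ready: C and D. C is listed earlier → C.
Now D and F have their prerequisites met. D is listed earlier, so D next.
That leaves F as the only ready step → F.
Ready: E and G. E is listed earlier → E.
G needed D and F, now all done → G.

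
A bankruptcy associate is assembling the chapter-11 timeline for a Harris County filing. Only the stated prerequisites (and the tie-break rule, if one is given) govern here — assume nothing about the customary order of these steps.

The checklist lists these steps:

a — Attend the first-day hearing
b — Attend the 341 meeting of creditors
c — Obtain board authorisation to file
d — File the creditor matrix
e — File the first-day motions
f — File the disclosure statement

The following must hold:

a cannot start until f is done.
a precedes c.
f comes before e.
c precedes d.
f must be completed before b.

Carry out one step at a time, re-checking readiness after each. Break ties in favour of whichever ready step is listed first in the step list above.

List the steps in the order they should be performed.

f → a → b → c → d → e

Only f has no prerequisites, so it is first.
a, b and e are all available; a is listed earlier → a.
c now also ready, so the ready set is {b, c, e}; b is listed earlier → b.
Ready: c and e. c is listed earlier → c.
d now also ready, so the ready set is {d, e}; d is listed earlier → d.
e needed f, now all done → e.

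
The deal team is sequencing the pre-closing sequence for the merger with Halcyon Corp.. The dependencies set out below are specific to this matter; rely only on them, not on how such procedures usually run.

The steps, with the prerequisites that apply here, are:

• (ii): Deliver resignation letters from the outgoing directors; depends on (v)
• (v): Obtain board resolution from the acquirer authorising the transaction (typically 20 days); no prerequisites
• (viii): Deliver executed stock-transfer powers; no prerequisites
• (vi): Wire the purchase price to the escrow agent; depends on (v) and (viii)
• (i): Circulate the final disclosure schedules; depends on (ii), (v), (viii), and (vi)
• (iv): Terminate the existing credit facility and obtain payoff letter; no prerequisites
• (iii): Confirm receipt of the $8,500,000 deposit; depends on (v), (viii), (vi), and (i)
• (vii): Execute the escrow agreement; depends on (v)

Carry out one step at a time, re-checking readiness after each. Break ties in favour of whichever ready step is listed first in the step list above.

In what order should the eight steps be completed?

(v), (viii) and (iv) have no prerequisites; (v) is listed earlier, so (v) is first.
(ii), (viii), (iv) and (vii) are all available; (ii) is listed earlier → (ii).
(viii), (iv) and (vii) are all available; (viii) is listed earlier → (viii).
(vi) now also ready, so the ready set is {(vi), (iv), (vii)}; (vi) is listed earlier → (vi).
(i) now also ready, so the ready set is {(i), (iv), (vii)}; (i) is listed earlier → (i).
(iii) now also ready, so the ready set is {(iv), (iii), (vii)}; (iv) is listed earlier → (iv).
(iii) and (vii) are both available; (iii) is listed earlier → (iii).
That leaves (vii) as the only ready step → (vii).

(v), (ii), (viii), (vi), (i), (iv), (iii), (vii)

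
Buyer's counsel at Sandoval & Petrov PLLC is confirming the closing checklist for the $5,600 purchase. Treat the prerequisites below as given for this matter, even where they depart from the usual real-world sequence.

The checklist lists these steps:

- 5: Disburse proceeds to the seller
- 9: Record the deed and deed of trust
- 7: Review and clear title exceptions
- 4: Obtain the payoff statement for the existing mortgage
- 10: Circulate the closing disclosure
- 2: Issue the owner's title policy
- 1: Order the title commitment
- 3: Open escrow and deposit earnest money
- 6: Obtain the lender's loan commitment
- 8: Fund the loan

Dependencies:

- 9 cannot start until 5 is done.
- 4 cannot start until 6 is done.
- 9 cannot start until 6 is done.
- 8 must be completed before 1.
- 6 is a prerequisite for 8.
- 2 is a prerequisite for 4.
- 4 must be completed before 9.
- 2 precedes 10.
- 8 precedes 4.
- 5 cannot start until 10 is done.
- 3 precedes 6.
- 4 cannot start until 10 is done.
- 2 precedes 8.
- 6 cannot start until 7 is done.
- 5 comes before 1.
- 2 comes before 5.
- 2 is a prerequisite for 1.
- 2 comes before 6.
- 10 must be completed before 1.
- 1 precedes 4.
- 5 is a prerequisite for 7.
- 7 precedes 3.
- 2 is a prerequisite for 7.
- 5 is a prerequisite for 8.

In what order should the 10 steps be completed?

2 10 5 7 3 6 8 1 4 9

2 has no prerequisites → 2 first.
10 is the only step now ready → 10.
5 is the only step now ready → 5.
That leaves 7 as the only ready step → 7.
3 is the only step now ready → 3.
6 is the only step now ready → 6.
That leaves 8 as the only ready step → 8.
That leaves 1 as the only ready step → 1.
That leaves 4 as the only ready step → 4.
9 is the only step now ready → 9.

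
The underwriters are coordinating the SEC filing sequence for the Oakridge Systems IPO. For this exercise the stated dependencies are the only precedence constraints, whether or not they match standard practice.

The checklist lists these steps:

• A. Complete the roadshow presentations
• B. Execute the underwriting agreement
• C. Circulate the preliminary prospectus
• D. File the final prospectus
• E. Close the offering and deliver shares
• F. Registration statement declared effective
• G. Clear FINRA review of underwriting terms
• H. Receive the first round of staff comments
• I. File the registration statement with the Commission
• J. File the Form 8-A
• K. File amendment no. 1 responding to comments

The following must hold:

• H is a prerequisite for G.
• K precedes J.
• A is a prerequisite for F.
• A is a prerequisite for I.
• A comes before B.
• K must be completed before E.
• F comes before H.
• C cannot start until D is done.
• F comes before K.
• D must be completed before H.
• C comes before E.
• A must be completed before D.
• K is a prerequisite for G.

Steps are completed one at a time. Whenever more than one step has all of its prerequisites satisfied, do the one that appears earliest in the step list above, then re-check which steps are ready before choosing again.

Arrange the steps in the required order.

A has no prerequisites → A first.
Now B, D, F and I have their prerequisites met. B is listed earlier, so B next.
Now D, F and I have their prerequisites met. D is listed earlier, so D next.
Ready: C, F and I. C is listed earlier → C.
Now F and I have their prerequisites met. F is listed earlier, so F next.
H and K now also ready, so the ready set is {H, I, K}; H is listed earlier → H.
Ready: I and K. I is listed earlier → I.
K needed F, now all done → K.
Ready: E, G and J. E is listed earlier → E.
Now G and J have their prerequisites met. G is listed earlier, so G next.
J needed K, now all done → J.

A → B → D → C → F → H → I → K → E → G → J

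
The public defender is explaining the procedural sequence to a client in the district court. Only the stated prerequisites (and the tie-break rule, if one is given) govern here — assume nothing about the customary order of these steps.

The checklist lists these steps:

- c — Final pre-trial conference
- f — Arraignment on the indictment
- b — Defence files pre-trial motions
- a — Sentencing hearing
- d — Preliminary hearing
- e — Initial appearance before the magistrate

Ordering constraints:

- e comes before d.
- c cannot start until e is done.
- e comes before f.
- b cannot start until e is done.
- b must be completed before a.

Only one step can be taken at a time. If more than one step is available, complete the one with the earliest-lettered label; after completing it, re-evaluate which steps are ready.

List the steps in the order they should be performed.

e, b, a, c, d, f

e is the only step with nothing outstanding, so it goes first.
Now b, c, d and f have their prerequisites met. b has the earlier label, so b next.
Now a, c, d and f have their prerequisites met. a has the earlier label, so a next.
Ready: c, d and f. c has the earlier label → c.
d and f are both available; d has the earlier label → d.
That leaves f as the only ready step → f.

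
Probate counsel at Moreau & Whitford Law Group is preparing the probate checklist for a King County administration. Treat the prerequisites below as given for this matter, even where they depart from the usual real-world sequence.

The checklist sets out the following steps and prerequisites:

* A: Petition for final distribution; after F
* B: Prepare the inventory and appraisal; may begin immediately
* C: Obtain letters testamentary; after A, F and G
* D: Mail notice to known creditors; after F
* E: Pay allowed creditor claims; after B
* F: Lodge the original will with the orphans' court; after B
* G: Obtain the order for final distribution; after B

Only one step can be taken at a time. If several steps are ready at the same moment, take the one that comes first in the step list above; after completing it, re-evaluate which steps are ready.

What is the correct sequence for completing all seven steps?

B, E, F, A, D, G, C

Only B has no prerequisites, so it is first.
Now E, F and G have their prerequisites met. E is listed earlier, so E next.
Now F and G have their prerequisites met. F is listed earlier, so F next.
A, D and G are all available; A is listed earlier → A.
Ready: D and G. D is listed earlier → D.
That leaves G as the only ready step → G.
C is the only step now ready → C.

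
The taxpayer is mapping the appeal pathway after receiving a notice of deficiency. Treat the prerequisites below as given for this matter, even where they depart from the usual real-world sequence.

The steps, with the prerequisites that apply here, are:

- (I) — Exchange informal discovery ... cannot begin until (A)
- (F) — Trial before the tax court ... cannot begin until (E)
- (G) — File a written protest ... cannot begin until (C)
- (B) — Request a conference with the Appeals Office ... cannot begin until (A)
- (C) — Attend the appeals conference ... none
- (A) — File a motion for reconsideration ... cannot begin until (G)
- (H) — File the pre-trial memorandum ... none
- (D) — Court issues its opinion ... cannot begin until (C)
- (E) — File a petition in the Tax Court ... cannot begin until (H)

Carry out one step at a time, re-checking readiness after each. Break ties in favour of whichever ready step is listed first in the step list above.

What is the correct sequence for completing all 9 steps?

Nothing is required for (C) and (H). (C) is listed earlier → (C) first.
Now (G), (H) and (D) have their prerequisites met. (G) is listed earlier, so (G) next.
(A) now also ready, so the ready set is {(A), (H), (D)}; (A) is listed earlier → (A).
Now (I), (B), (H) and (D) have their prerequisites met. (I) is listed earlier, so (I) next.
Ready: (B), (H) and (D). (B) is listed earlier → (B).
Ready: (H) and (D). (H) is listed earlier → (H).
(E) now also ready, so the ready set is {(D), (E)}; (D) is listed earlier → (D).
(E) needed (H), now all done → (E).
(F) needed (E), now all done → (F).

(C) (G) (A) (I) (B) (H) (D) (E) (F)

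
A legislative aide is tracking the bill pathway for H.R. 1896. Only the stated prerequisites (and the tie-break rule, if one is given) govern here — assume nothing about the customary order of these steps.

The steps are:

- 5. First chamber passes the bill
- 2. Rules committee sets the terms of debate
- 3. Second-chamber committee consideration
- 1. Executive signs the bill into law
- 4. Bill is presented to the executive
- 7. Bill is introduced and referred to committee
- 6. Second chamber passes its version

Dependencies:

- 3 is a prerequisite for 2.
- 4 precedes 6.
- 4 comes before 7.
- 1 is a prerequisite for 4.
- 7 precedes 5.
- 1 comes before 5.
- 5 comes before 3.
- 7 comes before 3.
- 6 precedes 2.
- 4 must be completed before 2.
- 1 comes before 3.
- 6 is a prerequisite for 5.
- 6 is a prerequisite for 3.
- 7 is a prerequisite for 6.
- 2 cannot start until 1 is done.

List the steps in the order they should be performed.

1 is the only step with nothing outstanding, so it goes first.
4 needed 1, now all done → 4.
7 needed 4, now all done → 7.
That leaves 6 as the only ready step → 6.
5 needed 1, 7 and 6, now all done → 5.
Next only 3 has its prerequisites met → 3.
2 is the only step now ready → 2.

1, 4, 7, 6, 5, 3, 2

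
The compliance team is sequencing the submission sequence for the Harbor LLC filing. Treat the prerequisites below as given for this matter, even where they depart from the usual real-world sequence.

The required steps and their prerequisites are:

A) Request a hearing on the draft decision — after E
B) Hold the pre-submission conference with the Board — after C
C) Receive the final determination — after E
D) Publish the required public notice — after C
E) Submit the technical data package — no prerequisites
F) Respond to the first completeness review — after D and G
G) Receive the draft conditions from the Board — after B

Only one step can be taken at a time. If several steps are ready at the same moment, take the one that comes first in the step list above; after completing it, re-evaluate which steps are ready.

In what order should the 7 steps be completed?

E has no prerequisites → E first.
Ready: A and C. A is listed earlier → A.
That leaves C as the only ready step → C.
B and D are both available; B is listed earlier → B.
G now also ready, so the ready set is {D, G}; D is listed earlier → D.
That leaves G as the only ready step → G.
F needed D and G, now all done → F.

E, A, C, B, D, G, F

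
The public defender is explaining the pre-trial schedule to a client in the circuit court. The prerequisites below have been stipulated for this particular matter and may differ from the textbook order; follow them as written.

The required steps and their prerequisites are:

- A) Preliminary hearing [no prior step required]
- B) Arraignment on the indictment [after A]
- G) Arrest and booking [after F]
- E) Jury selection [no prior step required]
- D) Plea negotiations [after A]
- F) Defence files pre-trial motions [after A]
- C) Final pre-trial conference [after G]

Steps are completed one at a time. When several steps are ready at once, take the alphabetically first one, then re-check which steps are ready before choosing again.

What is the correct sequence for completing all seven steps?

A → B → D → E → F → G → C

A and E have no prerequisites; A has the earlier label, so A is first.
B, D and F now also ready, so the ready set is {B, D, E, F}; B has the earlier label → B.
D, E and F are all available; D has the earlier label → D.
E and F are both available; E has the earlier label → E.
That leaves F as the only ready step → F.
Next only G has its prerequisites met → G.
C needed G, now all done → C.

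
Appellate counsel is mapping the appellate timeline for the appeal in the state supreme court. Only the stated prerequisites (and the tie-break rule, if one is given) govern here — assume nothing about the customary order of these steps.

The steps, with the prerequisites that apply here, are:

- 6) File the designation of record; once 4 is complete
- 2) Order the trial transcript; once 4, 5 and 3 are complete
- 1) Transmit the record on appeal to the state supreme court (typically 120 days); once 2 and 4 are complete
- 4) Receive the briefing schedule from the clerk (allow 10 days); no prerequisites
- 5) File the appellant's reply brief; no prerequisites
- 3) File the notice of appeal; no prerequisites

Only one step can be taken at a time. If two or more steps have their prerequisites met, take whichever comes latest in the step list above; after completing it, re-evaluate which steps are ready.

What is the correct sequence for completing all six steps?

3, 5, 4, 2, 1, 6

3, 5 and 4 have no prerequisites; 3 is listed later, so 3 is first.
5 and 4 are both available; 5 is listed later → 5.
4 is the only step now ready → 4.
2 and 6 are both available; 2 is listed later → 2.
1 now also ready, so the ready set is {1, 6}; 1 is listed later → 1.
6 needed 4, now all done → 6.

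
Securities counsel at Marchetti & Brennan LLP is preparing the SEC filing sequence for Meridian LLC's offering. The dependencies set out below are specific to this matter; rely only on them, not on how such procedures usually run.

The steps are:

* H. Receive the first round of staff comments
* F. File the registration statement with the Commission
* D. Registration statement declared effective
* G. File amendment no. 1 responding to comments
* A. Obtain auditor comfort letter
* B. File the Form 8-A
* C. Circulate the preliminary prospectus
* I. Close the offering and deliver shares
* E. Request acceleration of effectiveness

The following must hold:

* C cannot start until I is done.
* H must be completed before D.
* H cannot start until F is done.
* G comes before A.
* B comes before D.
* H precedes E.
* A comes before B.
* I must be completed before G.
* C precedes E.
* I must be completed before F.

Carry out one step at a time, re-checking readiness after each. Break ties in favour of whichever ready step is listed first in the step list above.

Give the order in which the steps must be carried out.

I F H G A B D C E

I is the only step with nothing outstanding, so it goes first.
Ready: F, G and C. F is listed earlier → F.
H, G and C are all available; H is listed earlier → H.
G and C are both available; G is listed earlier → G.
Ready: A and C. A is listed earlier → A.
B and C are both available; B is listed earlier → B.
D now also ready, so the ready set is {D, C}; D is listed earlier → D.
That leaves C as the only ready step → C.
E is the only step now ready → E.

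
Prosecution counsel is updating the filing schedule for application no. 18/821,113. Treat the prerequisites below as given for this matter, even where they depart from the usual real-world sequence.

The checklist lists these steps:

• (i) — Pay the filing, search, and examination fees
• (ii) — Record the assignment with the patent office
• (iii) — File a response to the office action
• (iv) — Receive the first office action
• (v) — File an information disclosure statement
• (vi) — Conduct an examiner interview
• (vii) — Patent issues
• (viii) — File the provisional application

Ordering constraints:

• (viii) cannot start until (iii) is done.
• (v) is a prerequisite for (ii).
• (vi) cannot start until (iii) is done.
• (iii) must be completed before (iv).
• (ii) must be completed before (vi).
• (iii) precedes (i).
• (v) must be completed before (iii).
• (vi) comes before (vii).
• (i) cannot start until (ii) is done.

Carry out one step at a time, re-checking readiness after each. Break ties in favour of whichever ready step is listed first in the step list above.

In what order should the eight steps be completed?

(v) (ii) (iii) (i) (iv) (vi) (vii) (viii)

(v) has no prerequisites → (v) first.
Ready: (ii) and (iii). (ii) is listed earlier → (ii).
(iii) is the only step now ready → (iii).
(i), (iv), (vi) and (viii) are all available; (i) is listed earlier → (i).
Ready: (iv), (vi) and (viii). (iv) is listed earlier → (iv).
(vi) and (viii) are both available; (vi) is listed earlier → (vi).
(vii) now also ready, so the ready set is {(vii), (viii)}; (vii) is listed earlier → (vii).
(viii) needed (iii), now all done → (viii).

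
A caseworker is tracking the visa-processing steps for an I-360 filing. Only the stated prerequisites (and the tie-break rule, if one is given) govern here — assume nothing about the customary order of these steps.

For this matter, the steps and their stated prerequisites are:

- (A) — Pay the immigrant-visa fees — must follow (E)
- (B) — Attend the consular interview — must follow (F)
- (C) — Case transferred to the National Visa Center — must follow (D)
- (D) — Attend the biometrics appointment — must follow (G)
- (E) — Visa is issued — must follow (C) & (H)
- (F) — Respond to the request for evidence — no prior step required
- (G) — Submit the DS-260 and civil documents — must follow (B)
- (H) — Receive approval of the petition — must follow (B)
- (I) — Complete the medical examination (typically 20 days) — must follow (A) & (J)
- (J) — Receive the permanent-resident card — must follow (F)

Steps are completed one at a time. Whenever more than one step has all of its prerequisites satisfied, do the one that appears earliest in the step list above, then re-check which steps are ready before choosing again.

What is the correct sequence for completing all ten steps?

(F), (B), (G), (D), (C), (H), (E), (A), (J), (I)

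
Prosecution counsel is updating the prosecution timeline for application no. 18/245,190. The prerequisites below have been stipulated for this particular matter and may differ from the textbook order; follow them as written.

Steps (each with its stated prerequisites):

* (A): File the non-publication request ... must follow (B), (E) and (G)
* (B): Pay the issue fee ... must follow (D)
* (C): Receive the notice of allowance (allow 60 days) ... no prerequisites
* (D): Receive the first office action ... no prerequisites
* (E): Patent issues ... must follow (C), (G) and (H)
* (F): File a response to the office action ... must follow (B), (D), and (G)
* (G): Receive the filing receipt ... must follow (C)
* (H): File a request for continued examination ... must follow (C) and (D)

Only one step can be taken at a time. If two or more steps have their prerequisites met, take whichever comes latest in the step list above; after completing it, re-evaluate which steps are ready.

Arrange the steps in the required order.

(D), (C), (H), (G), (E), (B), (F), (A)

(D) and (C) have no prerequisites; (D) is listed later, so (D) is first.
(B) now also ready, so the ready set is {(C), (B)}; (C) is listed later → (C).
Ready: (H), (G) and (B). (H) is listed later → (H).
Ready: (G) and (B). (G) is listed later → (G).
(E) now also ready, so the ready set is {(E), (B)}; (E) is listed later → (E).
That leaves (B) as the only ready step → (B).
Now (F) and (A) have their prerequisites met. (F) is listed later, so (F) next.
(A) is the only step now ready → (A).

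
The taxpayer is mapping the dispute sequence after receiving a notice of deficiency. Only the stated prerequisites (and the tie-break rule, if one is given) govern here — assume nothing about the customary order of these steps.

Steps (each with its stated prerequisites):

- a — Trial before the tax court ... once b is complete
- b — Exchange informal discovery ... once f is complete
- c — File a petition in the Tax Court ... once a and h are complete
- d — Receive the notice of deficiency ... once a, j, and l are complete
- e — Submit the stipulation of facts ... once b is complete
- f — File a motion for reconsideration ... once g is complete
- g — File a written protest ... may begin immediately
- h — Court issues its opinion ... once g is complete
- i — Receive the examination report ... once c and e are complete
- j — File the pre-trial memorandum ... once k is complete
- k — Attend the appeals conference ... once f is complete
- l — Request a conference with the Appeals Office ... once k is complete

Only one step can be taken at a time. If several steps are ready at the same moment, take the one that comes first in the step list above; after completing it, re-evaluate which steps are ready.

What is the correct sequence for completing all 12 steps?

g, f, b, a, e, h, c, i, k, j, l, d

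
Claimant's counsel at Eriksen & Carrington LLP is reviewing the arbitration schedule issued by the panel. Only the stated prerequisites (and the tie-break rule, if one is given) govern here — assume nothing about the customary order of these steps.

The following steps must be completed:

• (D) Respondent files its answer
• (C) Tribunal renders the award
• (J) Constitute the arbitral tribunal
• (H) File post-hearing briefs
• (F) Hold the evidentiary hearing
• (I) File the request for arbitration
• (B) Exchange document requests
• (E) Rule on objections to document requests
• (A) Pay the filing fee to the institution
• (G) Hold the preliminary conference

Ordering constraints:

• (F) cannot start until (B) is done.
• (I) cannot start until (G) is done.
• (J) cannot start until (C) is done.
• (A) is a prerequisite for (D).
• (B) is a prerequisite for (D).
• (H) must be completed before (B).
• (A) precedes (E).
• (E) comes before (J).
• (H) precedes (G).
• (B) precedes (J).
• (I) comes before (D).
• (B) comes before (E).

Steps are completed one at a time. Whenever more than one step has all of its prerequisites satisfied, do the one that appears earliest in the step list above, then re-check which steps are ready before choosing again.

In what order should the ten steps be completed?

(C) (H) (B) (F) (A) (E) (J) (G) (I) (D)

Nothing is required for (C), (H) and (A). (C) is listed earlier → (C) first.
(H) and (A) are both available; (H) is listed earlier → (H).
Now (B), (A) and (G) have their prerequisites met. (B) is listed earlier, so (B) next.
Now (F), (A) and (G) have their prerequisites met. (F) is listed earlier, so (F) next.
Ready: (A) and (G). (A) is listed earlier → (A).
(E) now also ready, so the ready set is {(E), (G)}; (E) is listed earlier → (E).
(J) and (G) are both available; (J) is listed earlier → (J).
Next only (G) has its prerequisites met → (G).
(I) is the only step now ready → (I).
(D) needed (I), (B) and (A), now all done → (D).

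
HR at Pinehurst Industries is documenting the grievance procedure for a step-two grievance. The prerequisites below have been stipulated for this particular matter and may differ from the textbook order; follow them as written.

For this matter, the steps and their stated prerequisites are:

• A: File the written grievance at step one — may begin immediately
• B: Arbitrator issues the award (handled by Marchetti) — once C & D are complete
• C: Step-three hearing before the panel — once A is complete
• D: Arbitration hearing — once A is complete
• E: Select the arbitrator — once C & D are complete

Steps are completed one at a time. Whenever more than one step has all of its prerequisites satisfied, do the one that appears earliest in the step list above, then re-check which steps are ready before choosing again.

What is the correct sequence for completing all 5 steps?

Only A has no prerequisites, so it is first.
Ready: C and D. C is listed earlier → C.
That leaves D as the only ready step → D.
B and E are both available; B is listed earlier → B.
That leaves E as the only ready step → E.

A, C, D, B, E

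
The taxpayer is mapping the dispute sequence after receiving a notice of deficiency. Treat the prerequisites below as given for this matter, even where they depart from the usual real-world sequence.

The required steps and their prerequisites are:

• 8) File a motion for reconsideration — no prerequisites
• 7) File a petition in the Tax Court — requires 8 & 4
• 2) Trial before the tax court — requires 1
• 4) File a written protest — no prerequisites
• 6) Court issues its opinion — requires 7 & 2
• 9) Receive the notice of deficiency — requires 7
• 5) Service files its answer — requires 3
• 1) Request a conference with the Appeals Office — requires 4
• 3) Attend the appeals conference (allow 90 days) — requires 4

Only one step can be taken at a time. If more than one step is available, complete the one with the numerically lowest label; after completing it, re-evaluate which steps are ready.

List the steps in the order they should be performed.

4 → 1 → 2 → 3 → 5 → 8 → 7 → 6 → 9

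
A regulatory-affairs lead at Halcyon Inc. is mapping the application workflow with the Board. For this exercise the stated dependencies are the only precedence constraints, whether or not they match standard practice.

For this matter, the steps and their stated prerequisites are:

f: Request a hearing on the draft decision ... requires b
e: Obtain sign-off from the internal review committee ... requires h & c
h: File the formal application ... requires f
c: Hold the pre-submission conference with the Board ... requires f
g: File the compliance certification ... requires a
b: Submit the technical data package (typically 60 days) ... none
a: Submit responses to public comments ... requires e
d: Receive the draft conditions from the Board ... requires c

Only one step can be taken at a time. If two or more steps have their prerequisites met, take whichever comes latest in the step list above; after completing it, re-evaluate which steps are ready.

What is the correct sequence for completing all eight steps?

b is the only step with nothing outstanding, so it goes first.
f needed b, now all done → f.
c and h are both available; c is listed later → c.
d now also ready, so the ready set is {d, h}; d is listed later → d.
That leaves h as the only ready step → h.
That leaves e as the only ready step → e.
Next only a has its prerequisites met → a.
g needed a, now all done → g.

b, f, c, d, h, e, a, g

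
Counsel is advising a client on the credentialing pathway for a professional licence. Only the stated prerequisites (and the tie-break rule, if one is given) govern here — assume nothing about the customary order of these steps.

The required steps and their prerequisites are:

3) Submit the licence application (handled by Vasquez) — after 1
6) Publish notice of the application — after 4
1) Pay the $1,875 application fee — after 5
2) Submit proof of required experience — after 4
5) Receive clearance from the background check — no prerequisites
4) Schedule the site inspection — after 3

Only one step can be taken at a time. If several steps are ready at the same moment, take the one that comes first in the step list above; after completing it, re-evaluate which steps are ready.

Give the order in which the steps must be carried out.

5 → 1 → 3 → 4 → 6 → 2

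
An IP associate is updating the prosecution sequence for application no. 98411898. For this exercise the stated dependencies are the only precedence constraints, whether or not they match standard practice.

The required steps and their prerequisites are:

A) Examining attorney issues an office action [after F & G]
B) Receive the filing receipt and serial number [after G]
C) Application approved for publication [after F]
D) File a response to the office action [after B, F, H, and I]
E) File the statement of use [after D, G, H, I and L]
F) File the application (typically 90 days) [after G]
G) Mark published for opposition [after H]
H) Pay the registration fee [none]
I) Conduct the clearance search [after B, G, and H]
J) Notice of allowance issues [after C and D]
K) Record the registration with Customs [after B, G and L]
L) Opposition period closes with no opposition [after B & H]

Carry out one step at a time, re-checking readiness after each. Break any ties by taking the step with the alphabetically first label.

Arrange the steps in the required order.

H, G, B, F, A, C, I, D, J, L, E, K

H has no prerequisites → H first.
Next only G has its prerequisites met → G.
B and F are both available; B has the earlier label → B.
Now F, I and L have their prerequisites met. F has the earlier label, so F next.
A and C now also ready, so the ready set is {A, C, I, L}; A has the earlier label → A.
C, I and L are all available; C has the earlier label → C.
Now I and L have their prerequisites met. I has the earlier label, so I next.
D now also ready, so the ready set is {D, L}; D has the earlier label → D.
J now also ready, so the ready set is {J, L}; J has the earlier label → J.
L is the only step now ready → L.
Now E and K have their prerequisites met. E has the earlier label, so E next.
K needed B, G and L, now all done → K.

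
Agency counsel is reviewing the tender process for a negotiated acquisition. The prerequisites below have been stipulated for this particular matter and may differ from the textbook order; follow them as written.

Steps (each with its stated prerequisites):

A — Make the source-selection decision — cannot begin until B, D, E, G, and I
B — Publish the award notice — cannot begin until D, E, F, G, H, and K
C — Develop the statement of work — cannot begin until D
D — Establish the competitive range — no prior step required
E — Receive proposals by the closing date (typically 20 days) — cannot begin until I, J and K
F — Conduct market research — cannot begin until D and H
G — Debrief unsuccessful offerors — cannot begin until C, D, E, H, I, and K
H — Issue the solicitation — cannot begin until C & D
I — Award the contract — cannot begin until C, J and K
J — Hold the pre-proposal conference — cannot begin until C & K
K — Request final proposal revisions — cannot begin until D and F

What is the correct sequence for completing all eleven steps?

D is the only step with nothing outstanding, so it goes first.
C needed D, now all done → C.
Next only H has its prerequisites met → H.
Next only F has its prerequisites met → F.
That leaves K as the only ready step → K.
J needed C and K, now all done → J.
I needed C, J and K, now all done → I.
E needed I, J and K, now all done → E.
Next only G has its prerequisites met → G.
That leaves B as the only ready step → B.
That leaves A as the only ready step → A.

D, C, H, F, K, J, I, E, G, B, A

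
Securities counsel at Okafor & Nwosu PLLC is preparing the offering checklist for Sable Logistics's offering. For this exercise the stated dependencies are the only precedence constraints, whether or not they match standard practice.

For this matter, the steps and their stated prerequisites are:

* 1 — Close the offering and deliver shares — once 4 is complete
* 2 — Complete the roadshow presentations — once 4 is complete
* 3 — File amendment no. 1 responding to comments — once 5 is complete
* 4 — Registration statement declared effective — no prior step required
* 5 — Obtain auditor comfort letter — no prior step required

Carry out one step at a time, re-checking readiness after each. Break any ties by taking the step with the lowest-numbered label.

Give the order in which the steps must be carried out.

4 → 1 → 2 → 5 → 3

Nothing is required for 4 and 5. 4 has the earlier label → 4 first.
1 and 2 now also ready, so the ready set is {1, 2, 5}; 1 has the earlier label → 1.
2 and 5 are both available; 2 has the earlier label → 2.
5 is the only step now ready → 5.
3 needed 5, now all done → 3.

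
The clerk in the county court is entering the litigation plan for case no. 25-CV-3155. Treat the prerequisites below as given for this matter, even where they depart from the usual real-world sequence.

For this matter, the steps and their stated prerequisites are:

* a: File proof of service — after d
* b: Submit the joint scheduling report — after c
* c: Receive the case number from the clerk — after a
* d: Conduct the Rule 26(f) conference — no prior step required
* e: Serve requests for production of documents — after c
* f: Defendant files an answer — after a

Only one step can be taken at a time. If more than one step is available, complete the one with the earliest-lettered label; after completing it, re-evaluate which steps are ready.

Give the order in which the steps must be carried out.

d is the only step with nothing outstanding, so it goes first.
That leaves a as the only ready step → a.
Now c and f have their prerequisites met. c has the earlier label, so c next.
b, e and f are all available; b has the earlier label → b.
e and f are both available; e has the earlier label → e.
f needed a, now all done → f.

d, a, c, b, e, f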